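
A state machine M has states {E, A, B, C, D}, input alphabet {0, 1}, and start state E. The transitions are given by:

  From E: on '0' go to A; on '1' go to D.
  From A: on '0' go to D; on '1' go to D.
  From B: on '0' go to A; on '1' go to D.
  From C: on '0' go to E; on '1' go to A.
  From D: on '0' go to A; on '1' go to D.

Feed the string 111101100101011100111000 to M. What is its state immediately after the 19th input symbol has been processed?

E → D → D → D → D → A → D → D → A → D → D → A → D → A → D → D → D → A → D → D
After 19 symbols: D.

D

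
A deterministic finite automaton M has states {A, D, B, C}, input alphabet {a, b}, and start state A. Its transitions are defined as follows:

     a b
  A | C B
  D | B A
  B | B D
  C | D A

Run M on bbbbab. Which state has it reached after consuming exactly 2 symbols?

start at A
read 'b': A → B
read 'b': B → D
After 2 symbols: D.

D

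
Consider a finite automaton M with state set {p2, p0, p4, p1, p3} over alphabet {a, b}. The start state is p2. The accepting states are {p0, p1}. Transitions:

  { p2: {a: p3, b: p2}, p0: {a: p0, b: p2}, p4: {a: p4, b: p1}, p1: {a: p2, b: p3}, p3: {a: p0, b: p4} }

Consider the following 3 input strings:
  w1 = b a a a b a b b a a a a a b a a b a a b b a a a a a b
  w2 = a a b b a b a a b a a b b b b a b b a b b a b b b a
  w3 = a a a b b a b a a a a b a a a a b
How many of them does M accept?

w1: Trace: p2 -b-> p2 -a-> p3 -a-> p0 -a-> p0 -b-> p2 -a-> p3 -b-> p4 -b-> p1 -a-> p2 -a-> p3 -a-> p0 -a-> p0 -a-> p0 -b-> p2 -a-> p3 -a-> p0 -b-> p2 -a-> p3 -a-> p0 -b-> p2 -b-> p2 -a-> p3 -a-> p0 -a-> p0 -a-> p0 -a-> p0 -b-> p2  → end p2, rejected
w2: Trace: p2 -a-> p3 -a-> p0 -b-> p2 -b-> p2 -a-> p3 -b-> p4 -a-> p4 -a-> p4 -b-> p1 -a-> p2 -a-> p3 -b-> p4 -b-> p1 -b-> p3 -b-> p4 -a-> p4 -b-> p1 -b-> p3 -a-> p0 -b-> p2 -b-> p2 -a-> p3 -b-> p4 -b-> p1 -b-> p3 -a-> p0  → end p0, accepted
w3: Trace: p2 -a-> p3 -a-> p0 -a-> p0 -b-> p2 -b-> p2 -a-> p3 -b-> p4 -a-> p4 -a-> p4 -a-> p4 -a-> p4 -b-> p1 -a-> p2 -a-> p3 -a-> p0 -a-> p0 -b-> p2  → end p2, rejected

1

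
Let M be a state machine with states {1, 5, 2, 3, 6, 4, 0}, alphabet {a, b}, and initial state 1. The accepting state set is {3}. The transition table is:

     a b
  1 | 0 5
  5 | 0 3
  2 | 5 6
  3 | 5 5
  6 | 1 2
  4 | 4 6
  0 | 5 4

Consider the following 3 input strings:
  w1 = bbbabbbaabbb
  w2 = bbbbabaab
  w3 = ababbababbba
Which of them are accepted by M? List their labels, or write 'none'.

w1: Trace: 1 -b-> 5 -b-> 3 -b-> 5 -a-> 0 -b-> 4 -b-> 6 -b-> 2 -a-> 5 -a-> 0 -b-> 4 -b-> 6 -b-> 2  → end 2, rejected
w2: Trace: 1 -b-> 5 -b-> 3 -b-> 5 -b-> 3 -a-> 5 -b-> 3 -a-> 5 -a-> 0 -b-> 4  → end 4, rejected
w3: Trace: 1 -a-> 0 -b-> 4 -a-> 4 -b-> 6 -b-> 2 -a-> 5 -b-> 3 -a-> 5 -b-> 3 -b-> 5 -b-> 3 -a-> 5  → end 5, rejected

none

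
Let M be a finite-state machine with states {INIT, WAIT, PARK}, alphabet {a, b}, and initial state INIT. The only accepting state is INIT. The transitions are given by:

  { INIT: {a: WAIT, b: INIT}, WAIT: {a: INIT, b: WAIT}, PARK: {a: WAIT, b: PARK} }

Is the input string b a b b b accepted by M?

start at INIT
read 'b': INIT → INIT
read 'a': INIT → WAIT
read 'b': WAIT → WAIT
read 'b': WAIT → WAIT
read 'b': WAIT → WAIT
End state WAIT is not accepting.

No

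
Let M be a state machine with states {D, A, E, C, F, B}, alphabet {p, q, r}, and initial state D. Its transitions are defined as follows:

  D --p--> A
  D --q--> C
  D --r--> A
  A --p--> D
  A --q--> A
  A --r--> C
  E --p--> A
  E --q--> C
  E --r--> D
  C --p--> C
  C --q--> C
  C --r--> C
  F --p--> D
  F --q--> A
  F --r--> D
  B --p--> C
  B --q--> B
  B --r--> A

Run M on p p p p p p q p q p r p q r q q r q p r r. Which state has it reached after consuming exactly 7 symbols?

C

start at D
read 'p': D → A
read 'p': A → D
read 'p': D → A
read 'p': A → D
read 'p': D → A
read 'p': A → D
read 'q': D → C
After 7 symbols: C.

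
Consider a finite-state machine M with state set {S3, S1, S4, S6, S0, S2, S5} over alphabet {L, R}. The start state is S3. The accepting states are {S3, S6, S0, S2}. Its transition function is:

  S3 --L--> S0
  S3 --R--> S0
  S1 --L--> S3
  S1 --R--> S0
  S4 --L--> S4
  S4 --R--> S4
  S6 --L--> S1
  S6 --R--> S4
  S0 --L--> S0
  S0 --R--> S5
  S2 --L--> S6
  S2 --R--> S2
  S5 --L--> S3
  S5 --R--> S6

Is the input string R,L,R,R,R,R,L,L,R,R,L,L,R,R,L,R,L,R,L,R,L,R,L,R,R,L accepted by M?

start at S3
read 'R': S3 → S0
read 'L': S0 → S0
read 'R': S0 → S5
read 'R': S5 → S6
read 'R': S6 → S4
read 'R': S4 → S4
read 'L': S4 → S4
read 'L': S4 → S4
read 'R': S4 → S4
read 'R': S4 → S4
read 'L': S4 → S4
read 'L': S4 → S4
read 'R': S4 → S4
read 'R': S4 → S4
read 'L': S4 → S4
read 'R': S4 → S4
read 'L': S4 → S4
read 'R': S4 → S4
read 'L': S4 → S4
read 'R': S4 → S4
read 'L': S4 → S4
read 'R': S4 → S4
read 'L': S4 → S4
read 'R': S4 → S4
read 'R': S4 → S4
read 'L': S4 → S4
End state S4 is not accepting.

No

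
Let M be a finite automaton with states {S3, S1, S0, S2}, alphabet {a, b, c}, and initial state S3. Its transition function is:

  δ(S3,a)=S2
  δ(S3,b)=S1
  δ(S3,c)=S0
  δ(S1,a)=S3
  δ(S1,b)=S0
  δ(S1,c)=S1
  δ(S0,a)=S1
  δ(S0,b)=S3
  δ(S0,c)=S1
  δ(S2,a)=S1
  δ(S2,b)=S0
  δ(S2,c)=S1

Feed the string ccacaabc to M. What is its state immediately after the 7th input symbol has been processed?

S1

S3 → S0 → S1 → S3 → S0 → S1 → S3 → S1
After 7 symbols: S1.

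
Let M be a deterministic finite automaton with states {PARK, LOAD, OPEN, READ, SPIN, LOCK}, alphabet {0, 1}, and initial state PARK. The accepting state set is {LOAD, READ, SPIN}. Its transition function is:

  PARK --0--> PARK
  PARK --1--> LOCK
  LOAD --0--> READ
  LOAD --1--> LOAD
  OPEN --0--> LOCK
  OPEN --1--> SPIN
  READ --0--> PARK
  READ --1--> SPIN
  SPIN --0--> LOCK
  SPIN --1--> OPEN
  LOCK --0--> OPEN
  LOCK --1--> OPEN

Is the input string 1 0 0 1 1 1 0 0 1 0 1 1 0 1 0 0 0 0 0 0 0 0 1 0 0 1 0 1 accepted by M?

No

PARK → LOCK → OPEN → LOCK → OPEN → SPIN → OPEN → LOCK → OPEN → SPIN → LOCK → OPEN → SPIN → LOCK → OPEN → LOCK → OPEN → LOCK → OPEN → LOCK → OPEN → LOCK → OPEN → SPIN → LOCK → OPEN → SPIN → LOCK → OPEN
End state OPEN is not accepting.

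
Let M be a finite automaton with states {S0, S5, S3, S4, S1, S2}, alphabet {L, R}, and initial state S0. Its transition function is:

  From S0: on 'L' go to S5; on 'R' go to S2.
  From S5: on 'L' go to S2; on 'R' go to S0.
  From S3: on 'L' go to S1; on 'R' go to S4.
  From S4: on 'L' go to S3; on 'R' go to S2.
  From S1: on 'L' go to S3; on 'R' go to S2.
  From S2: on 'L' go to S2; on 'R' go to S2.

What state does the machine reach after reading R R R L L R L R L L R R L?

S2

S0 → S2 → S2 → S2 → S2 → S2 → S2 → S2 → S2 → S2 → S2 → S2 → S2 → S2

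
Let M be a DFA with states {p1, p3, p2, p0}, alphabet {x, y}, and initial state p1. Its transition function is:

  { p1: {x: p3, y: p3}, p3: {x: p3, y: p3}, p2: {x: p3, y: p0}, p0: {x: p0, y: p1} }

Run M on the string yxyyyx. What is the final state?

Trace: p1 -y-> p3 -x-> p3 -y-> p3 -y-> p3 -y-> p3 -x-> p3

p3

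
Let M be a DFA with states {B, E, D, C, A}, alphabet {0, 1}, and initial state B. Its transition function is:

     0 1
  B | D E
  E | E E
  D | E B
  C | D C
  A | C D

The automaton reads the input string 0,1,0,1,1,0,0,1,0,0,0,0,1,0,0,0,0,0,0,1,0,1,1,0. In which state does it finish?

B → D → B → D → B → E → E → E → E → E → E → E → E → E → E → E → E → E → E → E → E → E → E → E → E

E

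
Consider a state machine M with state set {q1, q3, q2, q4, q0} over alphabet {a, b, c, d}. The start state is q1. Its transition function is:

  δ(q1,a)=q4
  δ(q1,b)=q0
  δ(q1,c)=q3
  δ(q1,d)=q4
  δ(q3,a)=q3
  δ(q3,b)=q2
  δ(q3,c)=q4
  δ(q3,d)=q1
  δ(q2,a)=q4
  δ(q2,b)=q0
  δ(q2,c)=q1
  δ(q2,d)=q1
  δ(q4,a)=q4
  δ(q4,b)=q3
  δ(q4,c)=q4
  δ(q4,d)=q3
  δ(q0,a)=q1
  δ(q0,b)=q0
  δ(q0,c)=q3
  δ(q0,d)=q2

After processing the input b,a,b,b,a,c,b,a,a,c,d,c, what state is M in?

start at q1
read 'b': q1 → q0
read 'a': q0 → q1
read 'b': q1 → q0
read 'b': q0 → q0
read 'a': q0 → q1
read 'c': q1 → q3
read 'b': q3 → q2
read 'a': q2 → q4
read 'a': q4 → q4
read 'c': q4 → q4
read 'd': q4 → q3
read 'c': q3 → q4

q4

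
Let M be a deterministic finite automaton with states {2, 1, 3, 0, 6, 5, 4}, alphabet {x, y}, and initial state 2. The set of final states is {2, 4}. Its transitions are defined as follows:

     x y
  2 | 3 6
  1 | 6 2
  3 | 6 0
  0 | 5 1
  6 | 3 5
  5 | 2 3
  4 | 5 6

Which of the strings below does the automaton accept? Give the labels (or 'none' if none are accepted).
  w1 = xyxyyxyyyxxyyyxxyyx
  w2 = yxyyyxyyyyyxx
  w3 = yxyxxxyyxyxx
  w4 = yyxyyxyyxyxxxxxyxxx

none

w1: 2 → 3 → 0 → 5 → 3 → 0 → 5 → 3 → 0 → 1 → 6 → 3 → 0 → 1 → 2 → 3 → 6 → 5 → 3 → 6  → end 6, rejected
w2: 2 → 6 → 3 → 0 → 1 → 2 → 3 → 0 → 1 → 2 → 6 → 5 → 2 → 3  → end 3, rejected
w3: 2 → 6 → 3 → 0 → 5 → 2 → 3 → 0 → 1 → 6 → 5 → 2 → 3  → end 3, rejected
w4: 2 → 6 → 5 → 2 → 6 → 5 → 2 → 6 → 5 → 2 → 6 → 3 → 6 → 3 → 6 → 3 → 0 → 5 → 2 → 3  → end 3, rejected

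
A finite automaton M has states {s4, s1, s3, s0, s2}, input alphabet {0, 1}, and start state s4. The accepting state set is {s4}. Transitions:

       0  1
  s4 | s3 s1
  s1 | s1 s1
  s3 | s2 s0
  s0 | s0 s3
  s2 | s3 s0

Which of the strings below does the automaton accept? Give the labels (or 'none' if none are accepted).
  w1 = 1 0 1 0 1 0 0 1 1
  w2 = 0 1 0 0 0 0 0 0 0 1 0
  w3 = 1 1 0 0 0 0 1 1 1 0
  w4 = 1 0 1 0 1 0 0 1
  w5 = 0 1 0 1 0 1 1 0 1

w1: s4 → s1 → s1 → s1 → s1 → s1 → s1 → s1 → s1 → s1  → end s1, rejected
w2: s4 → s3 → s0 → s0 → s0 → s0 → s0 → s0 → s0 → s0 → s3 → s2  → end s2, rejected
w3: s4 → s1 → s1 → s1 → s1 → s1 → s1 → s1 → s1 → s1 → s1  → end s1, rejected
w4: s4 → s1 → s1 → s1 → s1 → s1 → s1 → s1 → s1  → end s1, rejected
w5: s4 → s3 → s0 → s0 → s3 → s2 → s0 → s3 → s2 → s0  → end s0, rejected

none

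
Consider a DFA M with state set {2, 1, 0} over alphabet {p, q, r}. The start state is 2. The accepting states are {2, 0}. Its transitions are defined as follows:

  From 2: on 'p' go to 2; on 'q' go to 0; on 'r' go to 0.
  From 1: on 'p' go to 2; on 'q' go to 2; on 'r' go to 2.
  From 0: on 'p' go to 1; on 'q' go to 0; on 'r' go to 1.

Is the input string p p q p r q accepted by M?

start at 2
read 'p': 2 → 2
read 'p': 2 → 2
read 'q': 2 → 0
read 'p': 0 → 1
read 'r': 1 → 2
read 'q': 2 → 0
End state 0 is accepting.

Yes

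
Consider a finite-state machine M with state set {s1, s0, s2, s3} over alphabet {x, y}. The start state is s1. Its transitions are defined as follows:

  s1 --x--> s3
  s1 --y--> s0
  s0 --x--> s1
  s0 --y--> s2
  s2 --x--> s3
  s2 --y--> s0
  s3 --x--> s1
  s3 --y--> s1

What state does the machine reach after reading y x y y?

s2

Trace: s1 -y-> s0 -x-> s1 -y-> s0 -y-> s2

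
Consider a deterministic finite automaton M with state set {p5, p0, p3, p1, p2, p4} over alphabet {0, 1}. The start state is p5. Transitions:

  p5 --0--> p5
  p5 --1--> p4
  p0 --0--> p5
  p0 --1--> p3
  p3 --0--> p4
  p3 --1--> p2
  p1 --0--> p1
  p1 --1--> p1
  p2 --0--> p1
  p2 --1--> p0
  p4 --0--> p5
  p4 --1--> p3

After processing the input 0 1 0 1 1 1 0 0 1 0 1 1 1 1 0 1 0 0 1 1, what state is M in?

p1

start at p5
read '0': p5 → p5
read '1': p5 → p4
read '0': p4 → p5
read '1': p5 → p4
read '1': p4 → p3
read '1': p3 → p2
read '0': p2 → p1
read '0': p1 → p1
read '1': p1 → p1
read '0': p1 → p1
read '1': p1 → p1
read '1': p1 → p1
read '1': p1 → p1
read '1': p1 → p1
read '0': p1 → p1
read '1': p1 → p1
read '0': p1 → p1
read '0': p1 → p1
read '1': p1 → p1
read '1': p1 → p1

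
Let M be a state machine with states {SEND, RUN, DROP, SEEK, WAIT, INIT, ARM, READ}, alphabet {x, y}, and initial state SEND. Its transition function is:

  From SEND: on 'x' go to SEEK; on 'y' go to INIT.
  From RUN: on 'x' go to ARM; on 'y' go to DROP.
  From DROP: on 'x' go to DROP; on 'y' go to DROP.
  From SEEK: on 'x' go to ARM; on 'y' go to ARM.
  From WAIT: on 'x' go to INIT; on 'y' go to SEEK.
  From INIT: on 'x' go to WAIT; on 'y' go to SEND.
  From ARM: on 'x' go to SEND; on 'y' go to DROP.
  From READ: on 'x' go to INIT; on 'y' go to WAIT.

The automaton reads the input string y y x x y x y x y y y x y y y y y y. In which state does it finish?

DROP

start at SEND
read 'y': SEND → INIT
read 'y': INIT → SEND
read 'x': SEND → SEEK
read 'x': SEEK → ARM
read 'y': ARM → DROP
read 'x': DROP → DROP
read 'y': DROP → DROP
read 'x': DROP → DROP
read 'y': DROP → DROP
read 'y': DROP → DROP
read 'y': DROP → DROP
read 'x': DROP → DROP
read 'y': DROP → DROP
read 'y': DROP → DROP
read 'y': DROP → DROP
read 'y': DROP → DROP
read 'y': DROP → DROP
read 'y': DROP → DROP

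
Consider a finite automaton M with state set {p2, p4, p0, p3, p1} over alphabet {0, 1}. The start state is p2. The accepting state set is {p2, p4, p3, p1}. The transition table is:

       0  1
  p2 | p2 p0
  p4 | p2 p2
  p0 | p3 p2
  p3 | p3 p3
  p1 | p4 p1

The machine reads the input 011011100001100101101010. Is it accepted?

Trace: p2 -0-> p2 -1-> p0 -1-> p2 -0-> p2 -1-> p0 -1-> p2 -1-> p0 -0-> p3 -0-> p3 -0-> p3 -0-> p3 -1-> p3 -1-> p3 -0-> p3 -0-> p3 -1-> p3 -0-> p3 -1-> p3 -1-> p3 -0-> p3 -1-> p3 -0-> p3 -1-> p3 -0-> p3
End state p3 is accepting.

Yes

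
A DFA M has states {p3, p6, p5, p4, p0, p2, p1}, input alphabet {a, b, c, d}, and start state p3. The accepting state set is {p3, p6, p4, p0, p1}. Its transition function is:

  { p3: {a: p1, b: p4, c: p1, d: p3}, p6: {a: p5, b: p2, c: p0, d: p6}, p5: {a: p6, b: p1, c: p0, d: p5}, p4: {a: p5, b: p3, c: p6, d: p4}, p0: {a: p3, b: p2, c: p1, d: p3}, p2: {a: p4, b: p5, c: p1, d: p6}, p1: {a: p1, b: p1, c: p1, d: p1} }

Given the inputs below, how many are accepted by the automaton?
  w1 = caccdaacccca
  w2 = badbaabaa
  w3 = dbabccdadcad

3

w1: Trace: p3 -c-> p1 -a-> p1 -c-> p1 -c-> p1 -d-> p1 -a-> p1 -a-> p1 -c-> p1 -c-> p1 -c-> p1 -c-> p1 -a-> p1  → end p1, accepted
w2: Trace: p3 -b-> p4 -a-> p5 -d-> p5 -b-> p1 -a-> p1 -a-> p1 -b-> p1 -a-> p1 -a-> p1  → end p1, accepted
w3: Trace: p3 -d-> p3 -b-> p4 -a-> p5 -b-> p1 -c-> p1 -c-> p1 -d-> p1 -a-> p1 -d-> p1 -c-> p1 -a-> p1 -d-> p1  → end p1, accepted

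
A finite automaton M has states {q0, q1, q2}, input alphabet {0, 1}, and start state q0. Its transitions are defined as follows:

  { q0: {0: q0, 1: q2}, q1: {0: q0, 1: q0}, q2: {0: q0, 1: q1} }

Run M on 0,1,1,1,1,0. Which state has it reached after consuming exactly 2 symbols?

start at q0
read '0': q0 → q0
read '1': q0 → q2
After 2 symbols: q2.

q2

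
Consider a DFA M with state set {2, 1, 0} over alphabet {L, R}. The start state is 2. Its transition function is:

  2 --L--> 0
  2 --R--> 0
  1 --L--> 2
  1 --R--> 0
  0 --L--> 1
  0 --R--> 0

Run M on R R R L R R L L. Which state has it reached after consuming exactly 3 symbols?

Trace: 2 -R-> 0 -R-> 0 -R-> 0
After 3 symbols: 0.

0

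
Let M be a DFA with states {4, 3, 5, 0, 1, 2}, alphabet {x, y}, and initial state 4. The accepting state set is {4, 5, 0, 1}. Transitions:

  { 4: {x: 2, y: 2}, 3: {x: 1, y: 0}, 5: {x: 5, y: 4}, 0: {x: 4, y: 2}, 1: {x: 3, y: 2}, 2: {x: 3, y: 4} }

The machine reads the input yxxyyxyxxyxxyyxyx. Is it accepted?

Trace: 4 -y-> 2 -x-> 3 -x-> 1 -y-> 2 -y-> 4 -x-> 2 -y-> 4 -x-> 2 -x-> 3 -y-> 0 -x-> 4 -x-> 2 -y-> 4 -y-> 2 -x-> 3 -y-> 0 -x-> 4
End state 4 is accepting.

Yes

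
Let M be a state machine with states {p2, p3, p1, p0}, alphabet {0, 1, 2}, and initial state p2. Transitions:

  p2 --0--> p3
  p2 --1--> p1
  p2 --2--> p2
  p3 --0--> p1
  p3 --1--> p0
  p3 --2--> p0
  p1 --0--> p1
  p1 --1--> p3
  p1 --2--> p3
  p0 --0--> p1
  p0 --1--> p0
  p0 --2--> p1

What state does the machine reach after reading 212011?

p2 → p2 → p1 → p3 → p1 → p3 → p0

p0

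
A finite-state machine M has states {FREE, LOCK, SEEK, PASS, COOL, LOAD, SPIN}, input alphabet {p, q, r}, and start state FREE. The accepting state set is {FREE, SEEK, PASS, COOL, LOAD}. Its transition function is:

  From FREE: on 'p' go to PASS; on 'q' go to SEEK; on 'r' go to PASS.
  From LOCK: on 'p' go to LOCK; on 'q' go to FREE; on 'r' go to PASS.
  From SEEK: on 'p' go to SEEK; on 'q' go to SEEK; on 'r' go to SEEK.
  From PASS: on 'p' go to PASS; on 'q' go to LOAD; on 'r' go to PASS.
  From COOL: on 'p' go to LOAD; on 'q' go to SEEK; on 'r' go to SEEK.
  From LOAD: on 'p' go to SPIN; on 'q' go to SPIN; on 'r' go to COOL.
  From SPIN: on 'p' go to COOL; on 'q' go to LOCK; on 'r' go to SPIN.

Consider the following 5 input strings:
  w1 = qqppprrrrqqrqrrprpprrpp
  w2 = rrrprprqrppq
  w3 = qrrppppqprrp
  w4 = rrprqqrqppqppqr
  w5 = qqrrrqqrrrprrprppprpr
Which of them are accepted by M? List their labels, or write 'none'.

w1, w3, w4, w5

w1: Trace: FREE -q-> SEEK -q-> SEEK -p-> SEEK -p-> SEEK -p-> SEEK -r-> SEEK -r-> SEEK -r-> SEEK -r-> SEEK -q-> SEEK -q-> SEEK -r-> SEEK -q-> SEEK -r-> SEEK -r-> SEEK -p-> SEEK -r-> SEEK -p-> SEEK -p-> SEEK -r-> SEEK -r-> SEEK -p-> SEEK -p-> SEEK  → end SEEK, accepted
w2: Trace: FREE -r-> PASS -r-> PASS -r-> PASS -p-> PASS -r-> PASS -p-> PASS -r-> PASS -q-> LOAD -r-> COOL -p-> LOAD -p-> SPIN -q-> LOCK  → end LOCK, rejected
w3: Trace: FREE -q-> SEEK -r-> SEEK -r-> SEEK -p-> SEEK -p-> SEEK -p-> SEEK -p-> SEEK -q-> SEEK -p-> SEEK -r-> SEEK -r-> SEEK -p-> SEEK  → end SEEK, accepted
w4: Trace: FREE -r-> PASS -r-> PASS -p-> PASS -r-> PASS -q-> LOAD -q-> SPIN -r-> SPIN -q-> LOCK -p-> LOCK -p-> LOCK -q-> FREE -p-> PASS -p-> PASS -q-> LOAD -r-> COOL  → end COOL, accepted
w5: Trace: FREE -q-> SEEK -q-> SEEK -r-> SEEK -r-> SEEK -r-> SEEK -q-> SEEK -q-> SEEK -r-> SEEK -r-> SEEK -r-> SEEK -p-> SEEK -r-> SEEK -r-> SEEK -p-> SEEK -r-> SEEK -p-> SEEK -p-> SEEK -p-> SEEK -r-> SEEK -p-> SEEK -r-> SEEK  → end SEEK, accepted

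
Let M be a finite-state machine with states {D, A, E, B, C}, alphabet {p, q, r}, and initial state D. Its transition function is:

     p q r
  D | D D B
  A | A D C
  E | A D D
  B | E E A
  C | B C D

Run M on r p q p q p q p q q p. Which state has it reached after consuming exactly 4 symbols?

D

D → B → E → D → D
After 4 symbols: D.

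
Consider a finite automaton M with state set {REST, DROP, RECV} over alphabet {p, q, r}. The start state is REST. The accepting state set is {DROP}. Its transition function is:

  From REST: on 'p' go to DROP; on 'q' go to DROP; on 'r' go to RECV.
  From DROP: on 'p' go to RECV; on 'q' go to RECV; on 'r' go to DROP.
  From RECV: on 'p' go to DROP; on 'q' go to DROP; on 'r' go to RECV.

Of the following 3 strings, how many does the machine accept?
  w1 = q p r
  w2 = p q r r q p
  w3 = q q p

w1: Trace: REST -q-> DROP -p-> RECV -r-> RECV  → end RECV, rejected
w2: Trace: REST -p-> DROP -q-> RECV -r-> RECV -r-> RECV -q-> DROP -p-> RECV  → end RECV, rejected
w3: Trace: REST -q-> DROP -q-> RECV -p-> DROP  → end DROP, accepted

1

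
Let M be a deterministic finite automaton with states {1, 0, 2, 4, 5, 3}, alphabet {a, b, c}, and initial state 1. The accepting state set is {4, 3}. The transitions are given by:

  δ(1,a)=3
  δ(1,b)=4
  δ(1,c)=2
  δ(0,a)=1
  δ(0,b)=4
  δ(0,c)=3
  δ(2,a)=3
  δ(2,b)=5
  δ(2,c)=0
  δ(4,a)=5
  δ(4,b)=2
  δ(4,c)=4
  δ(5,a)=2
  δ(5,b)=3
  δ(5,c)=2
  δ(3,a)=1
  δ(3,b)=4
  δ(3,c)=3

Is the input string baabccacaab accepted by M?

1 → 4 → 5 → 2 → 5 → 2 → 0 → 1 → 2 → 3 → 1 → 4
End state 4 is accepting.

Yes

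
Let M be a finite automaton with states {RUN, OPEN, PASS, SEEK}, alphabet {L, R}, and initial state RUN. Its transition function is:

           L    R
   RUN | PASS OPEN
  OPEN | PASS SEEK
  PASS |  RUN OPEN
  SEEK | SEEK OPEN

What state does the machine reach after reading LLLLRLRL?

start at RUN
read 'L': RUN → PASS
read 'L': PASS → RUN
read 'L': RUN → PASS
read 'L': PASS → RUN
read 'R': RUN → OPEN
read 'L': OPEN → PASS
read 'R': PASS → OPEN
read 'L': OPEN → PASS

PASS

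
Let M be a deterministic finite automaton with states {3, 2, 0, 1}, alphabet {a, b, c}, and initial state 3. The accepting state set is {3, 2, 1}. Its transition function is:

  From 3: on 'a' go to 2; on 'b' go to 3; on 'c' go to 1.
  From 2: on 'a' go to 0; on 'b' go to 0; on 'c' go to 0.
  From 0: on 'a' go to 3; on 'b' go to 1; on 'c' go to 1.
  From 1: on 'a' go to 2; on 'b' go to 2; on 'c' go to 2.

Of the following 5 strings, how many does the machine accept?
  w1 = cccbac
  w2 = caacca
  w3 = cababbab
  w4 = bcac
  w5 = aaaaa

w1: 3 → 1 → 2 → 0 → 1 → 2 → 0  → end 0, rejected
w2: 3 → 1 → 2 → 0 → 1 → 2 → 0  → end 0, rejected
w3: 3 → 1 → 2 → 0 → 3 → 3 → 3 → 2 → 0  → end 0, rejected
w4: 3 → 3 → 1 → 2 → 0  → end 0, rejected
w5: 3 → 2 → 0 → 3 → 2 → 0  → end 0, rejected

0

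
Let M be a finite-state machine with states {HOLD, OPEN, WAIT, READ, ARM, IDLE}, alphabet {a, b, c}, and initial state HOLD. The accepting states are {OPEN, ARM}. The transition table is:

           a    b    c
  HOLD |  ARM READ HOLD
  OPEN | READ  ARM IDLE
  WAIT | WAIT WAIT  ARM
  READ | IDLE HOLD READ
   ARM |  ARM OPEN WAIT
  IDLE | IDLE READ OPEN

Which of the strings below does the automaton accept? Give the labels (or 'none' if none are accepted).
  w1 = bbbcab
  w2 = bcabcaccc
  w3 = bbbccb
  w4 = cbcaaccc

w2, w4

w1:
  start at HOLD
  read 'b': HOLD → READ
  read 'b': READ → HOLD
  read 'b': HOLD → READ
  read 'c': READ → READ
  read 'a': READ → IDLE
  read 'b': IDLE → READ
  end READ, rejected
w2:
  start at HOLD
  read 'b': HOLD → READ
  read 'c': READ → READ
  read 'a': READ → IDLE
  read 'b': IDLE → READ
  read 'c': READ → READ
  read 'a': READ → IDLE
  read 'c': IDLE → OPEN
  read 'c': OPEN → IDLE
  read 'c': IDLE → OPEN
  end OPEN, accepted
w3:
  start at HOLD
  read 'b': HOLD → READ
  read 'b': READ → HOLD
  read 'b': HOLD → READ
  read 'c': READ → READ
  read 'c': READ → READ
  read 'b': READ → HOLD
  end HOLD, rejected
w4:
  start at HOLD
  read 'c': HOLD → HOLD
  read 'b': HOLD → READ
  read 'c': READ → READ
  read 'a': READ → IDLE
  read 'a': IDLE → IDLE
  read 'c': IDLE → OPEN
  read 'c': OPEN → IDLE
  read 'c': IDLE → OPEN
  end OPEN, accepted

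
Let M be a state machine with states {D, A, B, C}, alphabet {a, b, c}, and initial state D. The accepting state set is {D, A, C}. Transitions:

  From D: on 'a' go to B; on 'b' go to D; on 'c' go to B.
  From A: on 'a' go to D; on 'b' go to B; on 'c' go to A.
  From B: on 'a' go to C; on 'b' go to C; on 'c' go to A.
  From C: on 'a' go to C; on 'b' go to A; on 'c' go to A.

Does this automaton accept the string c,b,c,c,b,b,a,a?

Yes

D → B → C → A → A → B → C → C → C
End state C is accepting.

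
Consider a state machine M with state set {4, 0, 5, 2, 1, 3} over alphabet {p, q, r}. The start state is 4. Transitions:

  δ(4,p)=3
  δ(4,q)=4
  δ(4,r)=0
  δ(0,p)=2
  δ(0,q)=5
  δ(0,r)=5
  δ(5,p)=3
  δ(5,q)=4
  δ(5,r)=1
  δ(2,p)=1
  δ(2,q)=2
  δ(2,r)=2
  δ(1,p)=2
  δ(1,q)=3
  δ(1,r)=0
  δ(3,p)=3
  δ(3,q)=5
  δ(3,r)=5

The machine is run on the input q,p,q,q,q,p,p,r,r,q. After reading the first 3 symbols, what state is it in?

Trace: 4 -q-> 4 -p-> 3 -q-> 5
After 3 symbols: 5.

5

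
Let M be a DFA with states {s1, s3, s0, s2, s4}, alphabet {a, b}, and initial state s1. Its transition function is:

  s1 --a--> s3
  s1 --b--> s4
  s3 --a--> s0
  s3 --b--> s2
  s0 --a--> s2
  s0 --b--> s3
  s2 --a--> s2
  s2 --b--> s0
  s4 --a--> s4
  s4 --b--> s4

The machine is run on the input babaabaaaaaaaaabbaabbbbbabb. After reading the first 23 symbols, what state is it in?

Trace: s1 -b-> s4 -a-> s4 -b-> s4 -a-> s4 -a-> s4 -b-> s4 -a-> s4 -a-> s4 -a-> s4 -a-> s4 -a-> s4 -a-> s4 -a-> s4 -a-> s4 -a-> s4 -b-> s4 -b-> s4 -a-> s4 -a-> s4 -b-> s4 -b-> s4 -b-> s4 -b-> s4
After 23 symbols: s4.

s4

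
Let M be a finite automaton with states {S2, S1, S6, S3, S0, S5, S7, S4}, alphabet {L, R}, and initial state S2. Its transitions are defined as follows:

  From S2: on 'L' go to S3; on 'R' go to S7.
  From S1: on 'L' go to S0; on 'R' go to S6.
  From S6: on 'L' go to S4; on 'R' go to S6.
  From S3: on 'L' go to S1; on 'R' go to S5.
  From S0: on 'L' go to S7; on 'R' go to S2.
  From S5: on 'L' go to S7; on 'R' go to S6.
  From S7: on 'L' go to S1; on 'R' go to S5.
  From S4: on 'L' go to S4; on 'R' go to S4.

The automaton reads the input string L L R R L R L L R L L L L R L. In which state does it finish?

S2 → S3 → S1 → S6 → S6 → S4 → S4 → S4 → S4 → S4 → S4 → S4 → S4 → S4 → S4 → S4

S4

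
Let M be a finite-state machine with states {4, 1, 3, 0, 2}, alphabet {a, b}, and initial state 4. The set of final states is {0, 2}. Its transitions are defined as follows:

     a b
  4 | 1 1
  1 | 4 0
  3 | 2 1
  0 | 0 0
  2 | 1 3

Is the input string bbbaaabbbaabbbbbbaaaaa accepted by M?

4 → 1 → 0 → 0 → 0 → 0 → 0 → 0 → 0 → 0 → 0 → 0 → 0 → 0 → 0 → 0 → 0 → 0 → 0 → 0 → 0 → 0 → 0
End state 0 is accepting.

Yes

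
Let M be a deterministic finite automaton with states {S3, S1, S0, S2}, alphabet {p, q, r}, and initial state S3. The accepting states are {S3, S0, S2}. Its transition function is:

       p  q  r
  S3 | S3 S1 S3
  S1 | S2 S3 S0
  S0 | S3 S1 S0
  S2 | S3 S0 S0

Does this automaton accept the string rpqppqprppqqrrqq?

start at S3
read 'r': S3 → S3
read 'p': S3 → S3
read 'q': S3 → S1
read 'p': S1 → S2
read 'p': S2 → S3
read 'q': S3 → S1
read 'p': S1 → S2
read 'r': S2 → S0
read 'p': S0 → S3
read 'p': S3 → S3
read 'q': S3 → S1
read 'q': S1 → S3
read 'r': S3 → S3
read 'r': S3 → S3
read 'q': S3 → S1
read 'q': S1 → S3
End state S3 is accepting.

Yes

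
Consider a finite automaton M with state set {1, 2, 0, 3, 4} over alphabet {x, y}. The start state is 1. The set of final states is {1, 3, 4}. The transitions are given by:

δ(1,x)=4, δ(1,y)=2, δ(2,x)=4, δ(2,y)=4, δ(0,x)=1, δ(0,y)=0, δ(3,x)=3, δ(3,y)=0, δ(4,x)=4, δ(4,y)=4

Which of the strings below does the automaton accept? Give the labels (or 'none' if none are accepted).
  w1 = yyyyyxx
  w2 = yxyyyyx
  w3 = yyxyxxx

w1, w2, w3

w1: 1 → 2 → 4 → 4 → 4 → 4 → 4 → 4  → end 4, accepted
w2: 1 → 2 → 4 → 4 → 4 → 4 → 4 → 4  → end 4, accepted
w3: 1 → 2 → 4 → 4 → 4 → 4 → 4 → 4  → end 4, accepted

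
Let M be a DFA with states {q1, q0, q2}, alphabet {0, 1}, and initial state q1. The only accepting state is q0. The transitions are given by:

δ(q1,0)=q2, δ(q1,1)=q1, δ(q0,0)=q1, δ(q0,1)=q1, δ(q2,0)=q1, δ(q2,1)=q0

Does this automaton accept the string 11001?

No

Trace: q1 -1-> q1 -1-> q1 -0-> q2 -0-> q1 -1-> q1
End state q1 is not accepting.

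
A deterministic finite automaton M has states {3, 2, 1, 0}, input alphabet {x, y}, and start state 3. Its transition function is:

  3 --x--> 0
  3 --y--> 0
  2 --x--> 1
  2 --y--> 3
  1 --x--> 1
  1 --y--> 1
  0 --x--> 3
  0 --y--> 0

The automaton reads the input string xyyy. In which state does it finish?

Trace: 3 -x-> 0 -y-> 0 -y-> 0 -y-> 0

0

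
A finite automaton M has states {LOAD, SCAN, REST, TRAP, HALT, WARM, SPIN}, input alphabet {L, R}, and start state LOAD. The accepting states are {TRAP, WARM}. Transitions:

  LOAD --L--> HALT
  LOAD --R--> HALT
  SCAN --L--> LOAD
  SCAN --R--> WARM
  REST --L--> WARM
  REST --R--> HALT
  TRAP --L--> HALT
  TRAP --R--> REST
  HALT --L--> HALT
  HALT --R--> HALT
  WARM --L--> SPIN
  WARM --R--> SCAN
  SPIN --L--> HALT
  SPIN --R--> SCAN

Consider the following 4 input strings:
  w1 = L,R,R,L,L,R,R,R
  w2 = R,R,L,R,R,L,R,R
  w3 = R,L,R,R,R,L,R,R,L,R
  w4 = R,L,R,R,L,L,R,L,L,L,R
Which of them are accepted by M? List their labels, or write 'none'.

none

w1: LOAD → HALT → HALT → HALT → HALT → HALT → HALT → HALT → HALT  → end HALT, rejected
w2: LOAD → HALT → HALT → HALT → HALT → HALT → HALT → HALT → HALT  → end HALT, rejected
w3: LOAD → HALT → HALT → HALT → HALT → HALT → HALT → HALT → HALT → HALT → HALT  → end HALT, rejected
w4: LOAD → HALT → HALT → HALT → HALT → HALT → HALT → HALT → HALT → HALT → HALT → HALT  → end HALT, rejected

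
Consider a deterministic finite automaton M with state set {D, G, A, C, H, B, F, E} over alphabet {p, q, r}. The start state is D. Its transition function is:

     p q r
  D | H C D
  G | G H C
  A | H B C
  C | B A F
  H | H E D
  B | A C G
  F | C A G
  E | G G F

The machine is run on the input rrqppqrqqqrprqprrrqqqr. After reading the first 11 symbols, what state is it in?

C

Trace: D -r-> D -r-> D -q-> C -p-> B -p-> A -q-> B -r-> G -q-> H -q-> E -q-> G -r-> C
After 11 symbols: C.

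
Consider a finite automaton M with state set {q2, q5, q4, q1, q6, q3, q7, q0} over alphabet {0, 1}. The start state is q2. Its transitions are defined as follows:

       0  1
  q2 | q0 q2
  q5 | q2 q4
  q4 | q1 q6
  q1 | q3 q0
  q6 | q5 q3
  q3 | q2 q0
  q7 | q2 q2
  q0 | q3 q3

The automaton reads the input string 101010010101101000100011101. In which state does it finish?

q3

Trace: q2 -1-> q2 -0-> q0 -1-> q3 -0-> q2 -1-> q2 -0-> q0 -0-> q3 -1-> q0 -0-> q3 -1-> q0 -0-> q3 -1-> q0 -1-> q3 -0-> q2 -1-> q2 -0-> q0 -0-> q3 -0-> q2 -1-> q2 -0-> q0 -0-> q3 -0-> q2 -1-> q2 -1-> q2 -1-> q2 -0-> q0 -1-> q3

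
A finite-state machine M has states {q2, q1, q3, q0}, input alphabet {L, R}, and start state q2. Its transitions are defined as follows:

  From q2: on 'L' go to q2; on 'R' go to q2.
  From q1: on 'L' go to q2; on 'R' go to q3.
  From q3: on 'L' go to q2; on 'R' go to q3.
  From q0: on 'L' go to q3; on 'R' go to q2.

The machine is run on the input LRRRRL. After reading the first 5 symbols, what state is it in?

q2 → q2 → q2 → q2 → q2 → q2
After 5 symbols: q2.

q2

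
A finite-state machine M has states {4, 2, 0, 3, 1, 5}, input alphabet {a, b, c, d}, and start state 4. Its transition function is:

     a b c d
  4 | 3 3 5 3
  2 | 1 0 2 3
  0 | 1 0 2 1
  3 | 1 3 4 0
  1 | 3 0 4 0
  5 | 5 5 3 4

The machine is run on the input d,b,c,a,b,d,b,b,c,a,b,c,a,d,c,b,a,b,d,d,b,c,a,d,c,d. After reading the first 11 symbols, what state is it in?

0

4 → 3 → 3 → 4 → 3 → 3 → 0 → 0 → 0 → 2 → 1 → 0
After 11 symbols: 0.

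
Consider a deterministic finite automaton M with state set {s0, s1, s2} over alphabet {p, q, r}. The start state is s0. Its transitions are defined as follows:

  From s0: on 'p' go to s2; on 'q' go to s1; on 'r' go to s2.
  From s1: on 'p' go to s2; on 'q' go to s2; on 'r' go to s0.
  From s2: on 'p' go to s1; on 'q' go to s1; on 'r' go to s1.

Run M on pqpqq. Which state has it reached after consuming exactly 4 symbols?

Trace: s0 -p-> s2 -q-> s1 -p-> s2 -q-> s1
After 4 symbols: s1.

s1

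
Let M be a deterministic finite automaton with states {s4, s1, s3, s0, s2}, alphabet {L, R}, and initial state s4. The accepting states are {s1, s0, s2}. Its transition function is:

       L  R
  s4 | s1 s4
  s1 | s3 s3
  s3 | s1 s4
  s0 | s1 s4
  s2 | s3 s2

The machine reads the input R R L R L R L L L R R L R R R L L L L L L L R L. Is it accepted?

s4 → s4 → s4 → s1 → s3 → s1 → s3 → s1 → s3 → s1 → s3 → s4 → s1 → s3 → s4 → s4 → s1 → s3 → s1 → s3 → s1 → s3 → s1 → s3 → s1
End state s1 is accepting.

Yes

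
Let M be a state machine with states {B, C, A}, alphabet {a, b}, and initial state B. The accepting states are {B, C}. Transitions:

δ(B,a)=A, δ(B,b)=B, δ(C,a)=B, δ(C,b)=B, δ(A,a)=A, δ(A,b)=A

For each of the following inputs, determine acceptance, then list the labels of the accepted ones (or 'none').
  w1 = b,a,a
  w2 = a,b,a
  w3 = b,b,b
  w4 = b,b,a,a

w1:
  start at B
  read 'b': B → B
  read 'a': B → A
  read 'a': A → A
  end A, rejected
w2:
  start at B
  read 'a': B → A
  read 'b': A → A
  read 'a': A → A
  end A, rejected
w3:
  start at B
  read 'b': B → B
  read 'b': B → B
  read 'b': B → B
  end B, accepted
w4:
  start at B
  read 'b': B → B
  read 'b': B → B
  read 'a': B → A
  read 'a': A → A
  end A, rejected

w3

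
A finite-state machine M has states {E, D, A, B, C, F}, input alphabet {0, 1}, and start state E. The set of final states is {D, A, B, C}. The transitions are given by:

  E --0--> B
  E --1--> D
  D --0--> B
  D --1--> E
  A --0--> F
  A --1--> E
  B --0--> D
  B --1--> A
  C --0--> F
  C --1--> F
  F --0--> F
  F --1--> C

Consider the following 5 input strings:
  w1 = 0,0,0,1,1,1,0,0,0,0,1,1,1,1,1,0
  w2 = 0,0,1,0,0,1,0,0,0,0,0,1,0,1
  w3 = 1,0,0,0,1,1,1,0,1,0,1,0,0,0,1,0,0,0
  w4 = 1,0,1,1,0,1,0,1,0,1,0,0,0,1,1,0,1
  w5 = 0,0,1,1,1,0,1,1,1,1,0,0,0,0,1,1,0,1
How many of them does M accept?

4

w1: Trace: E -0-> B -0-> D -0-> B -1-> A -1-> E -1-> D -0-> B -0-> D -0-> B -0-> D -1-> E -1-> D -1-> E -1-> D -1-> E -0-> B  → end B, accepted
w2: Trace: E -0-> B -0-> D -1-> E -0-> B -0-> D -1-> E -0-> B -0-> D -0-> B -0-> D -0-> B -1-> A -0-> F -1-> C  → end C, accepted
w3: Trace: E -1-> D -0-> B -0-> D -0-> B -1-> A -1-> E -1-> D -0-> B -1-> A -0-> F -1-> C -0-> F -0-> F -0-> F -1-> C -0-> F -0-> F -0-> F  → end F, rejected
w4: Trace: E -1-> D -0-> B -1-> A -1-> E -0-> B -1-> A -0-> F -1-> C -0-> F -1-> C -0-> F -0-> F -0-> F -1-> C -1-> F -0-> F -1-> C  → end C, accepted
w5: Trace: E -0-> B -0-> D -1-> E -1-> D -1-> E -0-> B -1-> A -1-> E -1-> D -1-> E -0-> B -0-> D -0-> B -0-> D -1-> E -1-> D -0-> B -1-> A  → end A, accepted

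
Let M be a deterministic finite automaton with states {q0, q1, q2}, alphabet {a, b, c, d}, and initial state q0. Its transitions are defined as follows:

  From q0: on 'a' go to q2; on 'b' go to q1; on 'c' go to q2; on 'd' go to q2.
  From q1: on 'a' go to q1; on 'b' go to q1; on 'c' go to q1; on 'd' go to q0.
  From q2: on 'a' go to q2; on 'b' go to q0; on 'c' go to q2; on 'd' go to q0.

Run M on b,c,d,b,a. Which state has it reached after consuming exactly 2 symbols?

Trace: q0 -b-> q1 -c-> q1
After 2 symbols: q1.

q1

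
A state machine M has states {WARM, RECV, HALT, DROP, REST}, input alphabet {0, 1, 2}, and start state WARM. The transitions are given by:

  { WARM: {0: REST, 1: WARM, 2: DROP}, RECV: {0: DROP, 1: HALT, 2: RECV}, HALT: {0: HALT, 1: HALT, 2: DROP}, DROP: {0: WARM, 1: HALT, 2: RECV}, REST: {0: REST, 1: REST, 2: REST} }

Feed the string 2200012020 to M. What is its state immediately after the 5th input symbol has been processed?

REST

Trace: WARM -2-> DROP -2-> RECV -0-> DROP -0-> WARM -0-> REST
After 5 symbols: REST.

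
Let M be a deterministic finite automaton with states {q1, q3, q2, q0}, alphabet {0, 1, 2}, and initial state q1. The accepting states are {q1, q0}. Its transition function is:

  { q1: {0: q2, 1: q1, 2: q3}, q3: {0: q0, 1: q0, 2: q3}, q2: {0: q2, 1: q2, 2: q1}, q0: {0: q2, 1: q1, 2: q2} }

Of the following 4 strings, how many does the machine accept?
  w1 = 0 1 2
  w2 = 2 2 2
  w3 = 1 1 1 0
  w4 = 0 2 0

1

w1:
  start at q1
  read '0': q1 → q2
  read '1': q2 → q2
  read '2': q2 → q1
  end q1, accepted
w2:
  start at q1
  read '2': q1 → q3
  read '2': q3 → q3
  read '2': q3 → q3
  end q3, rejected
w3:
  start at q1
  read '1': q1 → q1
  read '1': q1 → q1
  read '1': q1 → q1
  read '0': q1 → q2
  end q2, rejected
w4:
  start at q1
  read '0': q1 → q2
  read '2': q2 → q1
  read '0': q1 → q2
  end q2, rejected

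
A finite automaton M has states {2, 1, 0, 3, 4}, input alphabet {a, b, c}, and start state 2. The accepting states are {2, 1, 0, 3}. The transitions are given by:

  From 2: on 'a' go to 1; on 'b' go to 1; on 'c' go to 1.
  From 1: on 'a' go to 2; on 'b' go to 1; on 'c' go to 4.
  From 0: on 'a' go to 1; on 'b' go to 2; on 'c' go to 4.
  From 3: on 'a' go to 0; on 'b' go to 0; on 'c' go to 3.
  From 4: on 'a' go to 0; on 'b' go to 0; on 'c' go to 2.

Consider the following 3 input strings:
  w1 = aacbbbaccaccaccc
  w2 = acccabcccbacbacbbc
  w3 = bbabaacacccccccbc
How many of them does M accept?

1

w1: Trace: 2 -a-> 1 -a-> 2 -c-> 1 -b-> 1 -b-> 1 -b-> 1 -a-> 2 -c-> 1 -c-> 4 -a-> 0 -c-> 4 -c-> 2 -a-> 1 -c-> 4 -c-> 2 -c-> 1  → end 1, accepted
w2: Trace: 2 -a-> 1 -c-> 4 -c-> 2 -c-> 1 -a-> 2 -b-> 1 -c-> 4 -c-> 2 -c-> 1 -b-> 1 -a-> 2 -c-> 1 -b-> 1 -a-> 2 -c-> 1 -b-> 1 -b-> 1 -c-> 4  → end 4, rejected
w3: Trace: 2 -b-> 1 -b-> 1 -a-> 2 -b-> 1 -a-> 2 -a-> 1 -c-> 4 -a-> 0 -c-> 4 -c-> 2 -c-> 1 -c-> 4 -c-> 2 -c-> 1 -c-> 4 -b-> 0 -c-> 4  → end 4, rejected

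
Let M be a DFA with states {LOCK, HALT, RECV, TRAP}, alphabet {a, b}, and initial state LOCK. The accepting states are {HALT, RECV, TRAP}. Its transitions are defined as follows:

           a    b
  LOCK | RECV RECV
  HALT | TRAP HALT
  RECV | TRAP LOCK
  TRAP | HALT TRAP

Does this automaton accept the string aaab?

Yes

LOCK → RECV → TRAP → HALT → HALT
End state HALT is accepting.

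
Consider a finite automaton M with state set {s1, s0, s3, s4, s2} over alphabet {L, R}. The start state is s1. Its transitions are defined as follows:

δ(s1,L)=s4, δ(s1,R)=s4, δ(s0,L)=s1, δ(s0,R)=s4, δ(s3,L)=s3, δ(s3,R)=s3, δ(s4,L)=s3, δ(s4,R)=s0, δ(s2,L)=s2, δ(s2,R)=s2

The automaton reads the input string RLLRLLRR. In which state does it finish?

s3

Trace: s1 -R-> s4 -L-> s3 -L-> s3 -R-> s3 -L-> s3 -L-> s3 -R-> s3 -R-> s3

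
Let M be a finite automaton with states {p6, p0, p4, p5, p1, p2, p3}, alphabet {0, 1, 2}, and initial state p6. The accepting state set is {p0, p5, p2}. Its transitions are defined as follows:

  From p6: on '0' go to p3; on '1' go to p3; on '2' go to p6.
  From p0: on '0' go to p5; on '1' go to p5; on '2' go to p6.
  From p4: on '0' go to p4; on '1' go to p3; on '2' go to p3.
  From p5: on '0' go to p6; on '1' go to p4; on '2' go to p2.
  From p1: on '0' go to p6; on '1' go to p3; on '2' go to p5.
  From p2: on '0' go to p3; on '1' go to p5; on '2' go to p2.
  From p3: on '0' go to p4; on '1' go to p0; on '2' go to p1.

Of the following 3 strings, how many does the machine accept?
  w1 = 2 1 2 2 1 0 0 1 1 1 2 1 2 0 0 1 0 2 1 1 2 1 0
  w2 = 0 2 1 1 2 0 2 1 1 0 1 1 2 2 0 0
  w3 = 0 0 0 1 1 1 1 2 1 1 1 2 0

w1: p6 → p6 → p3 → p1 → p5 → p4 → p4 → p4 → p3 → p0 → p5 → p2 → p5 → p2 → p3 → p4 → p3 → p4 → p3 → p0 → p5 → p2 → p5 → p6  → end p6, rejected
w2: p6 → p3 → p1 → p3 → p0 → p6 → p3 → p1 → p3 → p0 → p5 → p4 → p3 → p1 → p5 → p6 → p3  → end p3, rejected
w3: p6 → p3 → p4 → p4 → p3 → p0 → p5 → p4 → p3 → p0 → p5 → p4 → p3 → p4  → end p4, rejected

0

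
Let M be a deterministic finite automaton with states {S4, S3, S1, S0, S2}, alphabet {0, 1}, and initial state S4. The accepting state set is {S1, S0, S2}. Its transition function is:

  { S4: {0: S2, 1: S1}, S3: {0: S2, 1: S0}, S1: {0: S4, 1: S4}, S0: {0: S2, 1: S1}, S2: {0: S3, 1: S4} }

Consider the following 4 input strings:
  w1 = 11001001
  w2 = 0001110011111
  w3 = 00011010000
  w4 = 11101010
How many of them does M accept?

w1: S4 → S1 → S4 → S2 → S3 → S0 → S2 → S3 → S0  → end S0, accepted
w2: S4 → S2 → S3 → S2 → S4 → S1 → S4 → S2 → S3 → S0 → S1 → S4 → S1 → S4  → end S4, rejected
w3: S4 → S2 → S3 → S2 → S4 → S1 → S4 → S1 → S4 → S2 → S3 → S2  → end S2, accepted
w4: S4 → S1 → S4 → S1 → S4 → S1 → S4 → S1 → S4  → end S4, rejected

2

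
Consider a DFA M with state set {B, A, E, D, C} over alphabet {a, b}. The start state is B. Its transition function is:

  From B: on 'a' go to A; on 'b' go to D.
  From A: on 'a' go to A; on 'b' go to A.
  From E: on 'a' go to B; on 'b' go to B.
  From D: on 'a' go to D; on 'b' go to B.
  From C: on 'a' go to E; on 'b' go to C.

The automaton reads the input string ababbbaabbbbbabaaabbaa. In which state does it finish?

A

B → A → A → A → A → A → A → A → A → A → A → A → A → A → A → A → A → A → A → A → A → A → A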